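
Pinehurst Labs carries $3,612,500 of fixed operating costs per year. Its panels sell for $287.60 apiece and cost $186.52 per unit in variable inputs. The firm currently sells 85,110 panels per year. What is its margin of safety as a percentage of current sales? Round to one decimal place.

58.0%

Unit CM = price − variable cost = $287.60 − $186.52 = $101.08. Break-even units = $3,612,500 ÷ $101.08 = 35,739.02; break-even revenue = 35,739.02 × $287.60 = $10,278,541.75.
Current sales = 85,110 × $287.60 = $24,477,636.00.
Margin of safety = ($24,477,636.00 − $10,278,541.75) ÷ $24,477,636.00 = 58.0%.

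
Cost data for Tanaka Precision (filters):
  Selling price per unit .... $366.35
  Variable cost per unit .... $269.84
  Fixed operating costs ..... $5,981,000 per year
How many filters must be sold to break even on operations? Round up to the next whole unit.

Unit CM = price − variable cost = $366.35 − $269.84 = $96.51.
Units to break even: $5,981,000 ÷ $96.51 = 61,972.85, rounded up to 61,973.

61,973 filters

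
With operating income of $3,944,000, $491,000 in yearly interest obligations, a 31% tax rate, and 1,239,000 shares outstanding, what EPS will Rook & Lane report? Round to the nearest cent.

$1.92

Interest = $491,000.00, so EBT = $3,944,000 − $491,000.00 = $3,453,000.00.
After tax at 31%: net income = $3,453,000.00 × 0.69 = $2,382,570.00.
Per share: $2,382,570.00 / 1,239,000 shares = $1.92.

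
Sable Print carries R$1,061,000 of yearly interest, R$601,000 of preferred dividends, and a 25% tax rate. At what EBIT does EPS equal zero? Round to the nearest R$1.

Preferred dividends are paid after tax, so their pre-tax equivalent is R$601,000 ÷ (1 − 0.25) = R$801,333.33.
Financial break-even EBIT = interest + D_p ÷ (1 − t) = R$1,061,000 + R$801,333.33 = R$1,862,333.33.

R$1,862,333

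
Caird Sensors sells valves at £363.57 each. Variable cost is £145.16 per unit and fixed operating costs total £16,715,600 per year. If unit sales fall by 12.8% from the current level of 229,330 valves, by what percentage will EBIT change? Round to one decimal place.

-19.2%

Total contribution margin = 229,330 × £218.41 = £50,087,965.30.
Operating income = contribution − fixed costs = £50,087,965.30 − £16,715,600 = £33,372,365.30.
DOL = contribution ÷ EBIT = £50,087,965.30 ÷ £33,372,365.30 = 1.5009.
Operating income changes by 1.5009 × -12.8% = -19.2%.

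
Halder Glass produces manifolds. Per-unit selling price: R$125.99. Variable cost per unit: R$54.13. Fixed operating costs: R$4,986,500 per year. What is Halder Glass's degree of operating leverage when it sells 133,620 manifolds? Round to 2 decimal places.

Total contribution margin = 133,620 × R$71.86 = R$9,601,933.20.
EBIT = R$9,601,933.20 − R$4,986,500 = R$4,615,433.20.
Degree of operating leverage = R$9,601,933.20 / R$4,615,433.20 = 2.0804.

2.08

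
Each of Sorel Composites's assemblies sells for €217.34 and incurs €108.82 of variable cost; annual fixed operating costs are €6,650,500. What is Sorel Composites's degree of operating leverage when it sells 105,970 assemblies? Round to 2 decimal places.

2.37

Total contribution margin = 105,970 × €108.52 = €11,499,864.40.
EBIT = €11,499,864.40 − €6,650,500 = €4,849,364.40.
Degree of operating leverage = €11,499,864.40 / €4,849,364.40 = 2.3714.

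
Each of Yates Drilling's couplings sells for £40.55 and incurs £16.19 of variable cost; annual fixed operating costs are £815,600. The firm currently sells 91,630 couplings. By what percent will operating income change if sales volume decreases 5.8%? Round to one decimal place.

Contribution at this volume is 91,630 × £24.36 = £2,232,106.80.
Operating income = contribution − fixed costs = £2,232,106.80 − £815,600 = £1,416,506.80.
Degree of operating leverage = £2,232,106.80 / £1,416,506.80 = 1.5758.
%ΔEBIT = DOL × %ΔSales = 1.5758 × -5.8% = -9.1%.

-9.1%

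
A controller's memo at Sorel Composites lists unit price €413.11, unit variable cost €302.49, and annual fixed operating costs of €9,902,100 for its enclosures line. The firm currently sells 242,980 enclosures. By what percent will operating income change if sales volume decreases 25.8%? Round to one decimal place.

Contribution at this volume is 242,980 × €110.62 = €26,878,447.60.
EBIT = €26,878,447.60 − €9,902,100 = €16,976,347.60.
Degree of operating leverage = €26,878,447.60 / €16,976,347.60 = 1.5833.
%ΔEBIT = DOL × %ΔSales = 1.5833 × -25.8% = -40.8%.

-40.8%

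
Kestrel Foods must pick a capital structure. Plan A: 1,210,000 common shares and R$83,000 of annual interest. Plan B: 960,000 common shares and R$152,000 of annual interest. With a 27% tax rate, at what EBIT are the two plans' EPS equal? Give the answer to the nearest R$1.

Set EPS_A = EPS_B: (EBIT − R$83,000)(1 − 0.27) ÷ 1,210,000 = (EBIT − R$152,000)(1 − 0.27) ÷ 960,000.
Cancelling (1 − t) and cross-multiplying: 960,000·(EBIT − 83,000) = 1,210,000·(EBIT − 152,000).
EBIT × (1,210,000 − 960,000) = 152,000 × 1,210,000 − 83,000 × 960,000 = 104,240,000,000, so EBIT = 104,240,000,000 ÷ 250,000 = 416,960.00.

R$416,960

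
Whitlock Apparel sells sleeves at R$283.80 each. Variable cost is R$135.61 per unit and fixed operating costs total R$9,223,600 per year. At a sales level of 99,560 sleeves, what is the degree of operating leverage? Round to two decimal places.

Contribution at this volume is 99,560 × R$148.19 = R$14,753,796.40.
Operating income = contribution − fixed costs = R$14,753,796.40 − R$9,223,600 = R$5,530,196.40.
So DOL = total CM / EBIT = R$14,753,796.40 / R$5,530,196.40 = 2.6679.

2.67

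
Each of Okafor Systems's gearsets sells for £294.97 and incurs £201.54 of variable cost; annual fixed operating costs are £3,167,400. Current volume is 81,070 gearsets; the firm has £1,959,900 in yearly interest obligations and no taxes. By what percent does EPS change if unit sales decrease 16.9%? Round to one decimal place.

-52.3%

Contribution at this volume is 81,070 × £93.43 = £7,574,370.10.
Operating income = contribution − fixed costs = £7,574,370.10 − £3,167,400 = £4,406,970.10.
Interest = £1,959,900.00, so EBIT − I = £2,447,070.10.
DCL = total CM / (EBIT − I) = £7,574,370.10 / £2,447,070.10 = 3.0953.
EPS therefore changes by 3.0953 × (-16.9%) = -52.3%.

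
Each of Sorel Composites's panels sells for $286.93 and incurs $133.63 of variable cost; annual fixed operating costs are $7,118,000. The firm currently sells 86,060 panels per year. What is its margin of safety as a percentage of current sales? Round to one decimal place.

Unit CM = price − variable cost = $286.93 − $133.63 = $153.30. Break-even units = $7,118,000 ÷ $153.30 = 46,431.83; break-even revenue = 46,431.83 × $286.93 = $13,322,685.84.
Current sales = 86,060 × $286.93 = $24,693,195.80.
Margin of safety = ($24,693,195.80 − $13,322,685.84) ÷ $24,693,195.80 = 46.0%.

46.0%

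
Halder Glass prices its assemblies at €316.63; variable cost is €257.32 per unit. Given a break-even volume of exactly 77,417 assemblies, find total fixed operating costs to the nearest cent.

Unit CM = price − variable cost = €316.63 − €257.32 = €59.31.
Fixed costs = break-even units × CM = 77,417 × €59.31 = €4,591,602.27.

€4,591,602.27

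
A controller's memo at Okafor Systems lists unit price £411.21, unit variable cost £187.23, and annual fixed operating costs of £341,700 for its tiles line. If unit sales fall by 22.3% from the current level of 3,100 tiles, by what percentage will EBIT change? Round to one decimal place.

-43.9%

At 3,100 units, contribution = 3,100 × £223.98 = £694,338.00.
EBIT = £694,338.00 − £341,700 = £352,638.00.
Degree of operating leverage = £694,338.00 / £352,638.00 = 1.9690.
So EBIT moves 1.9690 × (-22.3%) = -43.9%.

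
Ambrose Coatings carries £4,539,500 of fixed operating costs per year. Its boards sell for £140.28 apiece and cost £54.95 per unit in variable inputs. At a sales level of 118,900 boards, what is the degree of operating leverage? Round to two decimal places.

1.81

Total contribution margin = 118,900 × £85.33 = £10,145,737.00.
Operating income = contribution − fixed costs = £10,145,737.00 − £4,539,500 = £5,606,237.00.
DOL = contribution ÷ EBIT = £10,145,737.00 ÷ £5,606,237.00 = 1.8097.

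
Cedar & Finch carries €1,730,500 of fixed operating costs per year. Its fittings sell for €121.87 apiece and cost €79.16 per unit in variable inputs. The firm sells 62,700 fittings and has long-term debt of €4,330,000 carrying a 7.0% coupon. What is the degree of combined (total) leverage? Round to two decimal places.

4.16

Total contribution margin = 62,700 × €42.71 = €2,677,917.00.
Subtracting fixed costs: EBIT = €2,677,917.00 − €1,730,500 = €947,417.00. Interest = €303,100.00, so EBIT − I = €644,317.00.
Degree of total leverage = total CM / (EBIT − interest) = €2,677,917.00 / €644,317.00 = 4.1562.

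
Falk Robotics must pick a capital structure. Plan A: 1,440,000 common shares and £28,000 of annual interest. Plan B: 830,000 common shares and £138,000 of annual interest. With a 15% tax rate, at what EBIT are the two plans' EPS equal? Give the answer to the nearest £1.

£287,672

At indifference, (EBIT − 28,000)(1 − t)/1,440,000 = (EBIT − 138,000)(1 − t)/830,000.
The (1 − t) factor cancels: (EBIT − 28,000) × 830,000 = (EBIT − 138,000) × 1,440,000.
Solving, EBIT = (138,000·1,440,000 − 28,000·830,000) / (1,440,000 − 830,000) = 175,480,000,000 / 610,000 = 287,672.13.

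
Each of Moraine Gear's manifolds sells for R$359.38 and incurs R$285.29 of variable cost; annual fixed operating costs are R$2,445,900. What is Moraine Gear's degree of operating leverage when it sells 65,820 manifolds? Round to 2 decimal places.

2.01

At 65,820 units, contribution = 65,820 × R$74.09 = R$4,876,603.80.
EBIT = R$4,876,603.80 − R$2,445,900 = R$2,430,703.80.
DOL = contribution ÷ EBIT = R$4,876,603.80 ÷ R$2,430,703.80 = 2.0063.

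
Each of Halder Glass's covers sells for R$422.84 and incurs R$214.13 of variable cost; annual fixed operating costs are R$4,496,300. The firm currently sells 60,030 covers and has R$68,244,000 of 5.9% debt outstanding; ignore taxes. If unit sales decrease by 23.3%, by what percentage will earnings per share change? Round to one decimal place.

-72.9%

Contribution at this volume is 60,030 × R$208.71 = R$12,528,861.30.
Subtracting fixed costs: EBIT = R$12,528,861.30 − R$4,496,300 = R$8,032,561.30.
After interest of R$4,026,396.00, pre-tax earnings = R$4,006,165.30.
DCL = total CM / (EBIT − I) = R$12,528,861.30 / R$4,006,165.30 = 3.1274.
EPS therefore changes by 3.1274 × (-23.3%) = -72.9%.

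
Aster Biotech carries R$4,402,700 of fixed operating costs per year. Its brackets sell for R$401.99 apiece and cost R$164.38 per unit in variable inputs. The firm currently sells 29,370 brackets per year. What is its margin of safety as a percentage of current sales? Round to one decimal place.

36.9%

Each unit contributes R$401.99 − R$164.38 = R$237.61. Break-even units = R$4,402,700 ÷ R$237.61 = 18,529.10; break-even revenue = 18,529.10 × R$401.99 = R$7,448,513.84.
Current sales = 29,370 × R$401.99 = R$11,806,446.30.
Margin of safety = (R$11,806,446.30 − R$7,448,513.84) ÷ R$11,806,446.30 = 36.9%.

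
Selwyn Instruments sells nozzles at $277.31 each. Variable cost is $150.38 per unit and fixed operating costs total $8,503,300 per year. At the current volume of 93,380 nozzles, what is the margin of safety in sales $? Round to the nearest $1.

$7,317,644

Each unit contributes $277.31 − $150.38 = $126.93. Break-even units = $8,503,300 ÷ $126.93 = 66,992.04; break-even revenue = 66,992.04 × $277.31 = $18,577,563.41.
Actual sales revenue = 93,380 × $277.31 = $25,895,207.80.
Margin of safety = $25,895,207.80 − $18,577,563.41 = $7,317,644.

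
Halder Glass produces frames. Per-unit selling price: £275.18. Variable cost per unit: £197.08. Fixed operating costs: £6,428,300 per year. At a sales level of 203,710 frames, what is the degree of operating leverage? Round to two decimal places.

Contribution at this volume is 203,710 × £78.10 = £15,909,751.00.
Subtracting fixed costs: EBIT = £15,909,751.00 − £6,428,300 = £9,481,451.00.
Degree of operating leverage = £15,909,751.00 / £9,481,451.00 = 1.6780.

1.68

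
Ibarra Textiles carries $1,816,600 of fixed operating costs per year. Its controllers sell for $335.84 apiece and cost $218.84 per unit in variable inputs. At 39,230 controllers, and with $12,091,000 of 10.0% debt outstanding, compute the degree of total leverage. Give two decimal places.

Total contribution margin = 39,230 × $117.00 = $4,589,910.00.
EBIT = $4,589,910.00 − $1,816,600 = $2,773,310.00. Interest = $1,209,100.00, so EBIT − I = $1,564,210.00.
DCL = contribution ÷ (EBIT − I) = $4,589,910.00 ÷ $1,564,210.00 = 2.9343.

2.93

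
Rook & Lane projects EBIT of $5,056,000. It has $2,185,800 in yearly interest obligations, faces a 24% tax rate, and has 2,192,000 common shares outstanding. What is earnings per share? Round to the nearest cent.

Pre-tax income = $5,056,000 − $2,185,800.00 = $2,870,200.00.
After tax at 24%: net income = $2,870,200.00 × 0.76 = $2,181,352.00.
EPS = $2,181,352.00 ÷ 2,192,000 = $1.00.

$1.00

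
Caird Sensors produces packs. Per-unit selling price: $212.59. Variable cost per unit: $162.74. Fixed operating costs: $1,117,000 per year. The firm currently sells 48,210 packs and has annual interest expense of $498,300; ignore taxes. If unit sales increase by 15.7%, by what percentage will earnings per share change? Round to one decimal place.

+47.9%

At 48,210 units, contribution = 48,210 × $49.85 = $2,403,268.50.
Subtracting fixed costs: EBIT = $2,403,268.50 − $1,117,000 = $1,286,268.50.
Interest = $498,300.00, so EBIT − I = $787,968.50.
DCL = total CM / (EBIT − I) = $2,403,268.50 / $787,968.50 = 3.0500.
EPS therefore changes by 3.0500 × (+15.7%) = +47.9%.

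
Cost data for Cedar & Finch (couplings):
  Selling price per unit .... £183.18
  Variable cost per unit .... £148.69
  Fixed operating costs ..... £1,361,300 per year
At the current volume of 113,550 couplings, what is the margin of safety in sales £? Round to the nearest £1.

£13,570,082

Unit CM = price − variable cost = £183.18 − £148.69 = £34.49. Break-even units = £1,361,300 ÷ £34.49 = 39,469.41; break-even revenue = 39,469.41 × £183.18 = £7,230,006.78.
Actual sales revenue = 113,550 × £183.18 = £20,800,089.00.
Margin of safety = £20,800,089.00 − £7,230,006.78 = £13,570,082.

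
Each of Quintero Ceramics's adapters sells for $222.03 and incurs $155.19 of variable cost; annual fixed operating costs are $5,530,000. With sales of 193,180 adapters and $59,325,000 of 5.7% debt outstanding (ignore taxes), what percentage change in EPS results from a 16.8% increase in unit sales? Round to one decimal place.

Total contribution margin = 193,180 × $66.84 = $12,912,151.20.
EBIT = $12,912,151.20 − $5,530,000 = $7,382,151.20.
Interest = $3,381,525.00, so EBIT − I = $4,000,626.20.
DCL = total CM / (EBIT − I) = $12,912,151.20 / $4,000,626.20 = 3.2275.
EPS therefore changes by 3.2275 × (+16.8%) = +54.2%.

+54.2%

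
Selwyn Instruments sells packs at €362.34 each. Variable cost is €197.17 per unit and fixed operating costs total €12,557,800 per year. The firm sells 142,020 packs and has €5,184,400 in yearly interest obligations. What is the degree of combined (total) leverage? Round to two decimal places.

At 142,020 units, contribution = 142,020 × €165.17 = €23,457,443.40.
Operating income = contribution − fixed costs = €23,457,443.40 − €12,557,800 = €10,899,643.40. Interest = €5,184,400.00.
DOL = €23,457,443.40 ÷ €10,899,643.40 = 2.1521; DFL = €10,899,643.40 ÷ €5,715,243.40 = 1.9071.
Combined leverage = 2.1521 × 1.9071 = 4.1043.

4.10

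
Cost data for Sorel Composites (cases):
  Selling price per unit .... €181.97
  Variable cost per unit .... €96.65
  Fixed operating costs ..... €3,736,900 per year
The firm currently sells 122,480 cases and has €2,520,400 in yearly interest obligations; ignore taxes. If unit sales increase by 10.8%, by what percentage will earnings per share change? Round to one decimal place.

+26.9%

At 122,480 units, contribution = 122,480 × €85.32 = €10,449,993.60.
Subtracting fixed costs: EBIT = €10,449,993.60 − €3,736,900 = €6,713,093.60.
Interest = €2,520,400.00, so EBIT − I = €4,192,693.60.
Degree of combined leverage = contribution ÷ (EBIT − I) = €10,449,993.60 ÷ €4,192,693.60 = 2.4924.
EPS therefore changes by 2.4924 × (+10.8%) = +26.9%.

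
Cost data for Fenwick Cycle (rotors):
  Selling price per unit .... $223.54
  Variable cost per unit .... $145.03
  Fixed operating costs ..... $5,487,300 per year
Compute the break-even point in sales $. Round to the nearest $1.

$15,623,883

CM per unit = $223.54 − $145.03 = $78.51; CM ratio = $78.51 / $223.54 = 0.3512.
Break-even revenue = fixed costs × price ÷ CM = $5,487,300 × $223.54 ÷ $78.51 = $15,623,883.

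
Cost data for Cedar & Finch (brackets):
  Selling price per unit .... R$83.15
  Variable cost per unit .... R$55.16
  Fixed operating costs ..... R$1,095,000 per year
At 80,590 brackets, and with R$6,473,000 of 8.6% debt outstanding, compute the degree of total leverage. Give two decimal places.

3.73

Contribution at this volume is 80,590 × R$27.99 = R$2,255,714.10.
Operating income = contribution − fixed costs = R$2,255,714.10 − R$1,095,000 = R$1,160,714.10. Interest = R$556,678.00.
DOL = R$2,255,714.10 ÷ R$1,160,714.10 = 1.9434; DFL = R$1,160,714.10 ÷ R$604,036.10 = 1.9216.
Combined leverage = 1.9434 × 1.9216 = 3.7344.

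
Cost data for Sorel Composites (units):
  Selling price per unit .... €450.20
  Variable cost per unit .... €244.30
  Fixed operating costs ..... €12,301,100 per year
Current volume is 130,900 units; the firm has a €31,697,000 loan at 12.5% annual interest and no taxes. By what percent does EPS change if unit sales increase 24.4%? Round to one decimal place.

+61.5%

Contribution at this volume is 130,900 × €205.90 = €26,952,310.00.
Operating income = contribution − fixed costs = €26,952,310.00 − €12,301,100 = €14,651,210.00.
Interest = €3,962,125.00, so EBIT − I = €10,689,085.00.
Degree of combined leverage = contribution ÷ (EBIT − I) = €26,952,310.00 ÷ €10,689,085.00 = 2.5215.
EPS therefore changes by 2.5215 × (+24.4%) = +61.5%.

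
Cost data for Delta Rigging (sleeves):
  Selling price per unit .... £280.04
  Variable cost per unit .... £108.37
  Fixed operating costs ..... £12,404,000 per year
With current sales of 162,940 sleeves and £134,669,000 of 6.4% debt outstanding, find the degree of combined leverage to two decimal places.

At 162,940 units, contribution = 162,940 × £171.67 = £27,971,909.80.
Subtracting fixed costs: EBIT = £27,971,909.80 − £12,404,000 = £15,567,909.80. Interest = £8,618,816.00, so EBIT − I = £6,949,093.80.
DCL = contribution ÷ (EBIT − I) = £27,971,909.80 ÷ £6,949,093.80 = 4.0253.

4.03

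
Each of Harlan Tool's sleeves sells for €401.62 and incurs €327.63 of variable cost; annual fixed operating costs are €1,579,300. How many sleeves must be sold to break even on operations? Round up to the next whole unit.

Contribution margin per unit = €401.62 − €327.63 = €73.99.
Units to break even: €1,579,300 ÷ €73.99 = 21,344.78, rounded up to 21,345.

21,345 sleeves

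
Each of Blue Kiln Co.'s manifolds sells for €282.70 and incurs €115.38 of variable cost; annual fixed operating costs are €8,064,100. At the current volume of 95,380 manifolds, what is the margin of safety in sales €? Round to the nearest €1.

Each unit contributes €282.70 − €115.38 = €167.32. Break-even units = €8,064,100 ÷ €167.32 = 48,195.67; break-even revenue = 48,195.67 × €282.70 = €13,624,916.75.
Current sales = 95,380 × €282.70 = €26,963,926.00.
Margin of safety = €26,963,926.00 − €13,624,916.75 = €13,339,009.

€13,339,009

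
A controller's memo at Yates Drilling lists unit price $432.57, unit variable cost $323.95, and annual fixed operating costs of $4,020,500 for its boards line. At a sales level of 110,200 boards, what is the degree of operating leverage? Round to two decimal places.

1.51

Contribution at this volume is 110,200 × $108.62 = $11,969,924.00.
Operating income = contribution − fixed costs = $11,969,924.00 − $4,020,500 = $7,949,424.00.
Degree of operating leverage = $11,969,924.00 / $7,949,424.00 = 1.5058.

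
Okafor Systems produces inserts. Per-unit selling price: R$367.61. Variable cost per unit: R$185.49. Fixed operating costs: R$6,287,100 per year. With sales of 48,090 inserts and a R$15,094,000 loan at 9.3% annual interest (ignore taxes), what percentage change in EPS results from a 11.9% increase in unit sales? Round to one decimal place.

+97.6%

Total contribution margin = 48,090 × R$182.12 = R$8,758,150.80.
EBIT = R$8,758,150.80 − R$6,287,100 = R$2,471,050.80.
After interest of R$1,403,742.00, pre-tax earnings = R$1,067,308.80.
Degree of combined leverage = contribution ÷ (EBIT − I) = R$8,758,150.80 ÷ R$1,067,308.80 = 8.2058.
%ΔEPS = DCL × %ΔSales = 8.2058 × +11.9% = +97.6%.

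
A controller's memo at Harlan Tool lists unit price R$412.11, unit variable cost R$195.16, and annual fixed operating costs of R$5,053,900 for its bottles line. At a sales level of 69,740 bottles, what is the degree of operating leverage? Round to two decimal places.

1.50

At 69,740 units, contribution = 69,740 × R$216.95 = R$15,130,093.00.
Operating income = contribution − fixed costs = R$15,130,093.00 − R$5,053,900 = R$10,076,193.00.
Degree of operating leverage = R$15,130,093.00 / R$10,076,193.00 = 1.5016.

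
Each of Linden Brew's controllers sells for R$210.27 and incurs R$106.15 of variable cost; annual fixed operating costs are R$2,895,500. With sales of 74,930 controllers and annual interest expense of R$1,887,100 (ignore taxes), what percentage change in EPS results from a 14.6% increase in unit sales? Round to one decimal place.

+37.7%

Contribution at this volume is 74,930 × R$104.12 = R$7,801,711.60.
Subtracting fixed costs: EBIT = R$7,801,711.60 − R$2,895,500 = R$4,906,211.60.
Interest = R$1,887,100.00, so EBIT − I = R$3,019,111.60.
DCL = total CM / (EBIT − I) = R$7,801,711.60 / R$3,019,111.60 = 2.5841.
%ΔEPS = DCL × %ΔSales = 2.5841 × +14.6% = +37.7%.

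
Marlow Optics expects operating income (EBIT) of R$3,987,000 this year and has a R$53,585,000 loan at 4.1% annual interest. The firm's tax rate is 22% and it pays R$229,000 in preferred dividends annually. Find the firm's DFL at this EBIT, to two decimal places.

2.66

Annual interest charges come to R$2,196,985.00.
Pre-tax preferred-dividend burden = R$229,000 ÷ (1 − 0.22) = R$293,589.74.
DFL = EBIT ÷ [EBIT − I − D_p/(1−t)] = R$3,987,000 ÷ [R$3,987,000 − R$2,196,985.00 − R$293,589.74] = R$3,987,000 ÷ R$1,496,425.26 = 2.6643.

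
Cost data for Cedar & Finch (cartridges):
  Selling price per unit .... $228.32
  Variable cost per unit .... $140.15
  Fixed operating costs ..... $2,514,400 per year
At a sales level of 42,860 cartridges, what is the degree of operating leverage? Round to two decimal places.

At 42,860 units, contribution = 42,860 × $88.17 = $3,778,966.20.
Operating income = contribution − fixed costs = $3,778,966.20 − $2,514,400 = $1,264,566.20.
Degree of operating leverage = $3,778,966.20 / $1,264,566.20 = 2.9883.

2.99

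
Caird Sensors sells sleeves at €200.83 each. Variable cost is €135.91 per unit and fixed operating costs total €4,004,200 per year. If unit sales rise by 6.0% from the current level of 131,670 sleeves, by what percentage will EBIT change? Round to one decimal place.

Total contribution margin = 131,670 × €64.92 = €8,548,016.40.
EBIT = €8,548,016.40 − €4,004,200 = €4,543,816.40.
So DOL = total CM / EBIT = €8,548,016.40 / €4,543,816.40 = 1.8812.
%ΔEBIT = DOL × %ΔSales = 1.8812 × +6.0% = +11.3%.

+11.3%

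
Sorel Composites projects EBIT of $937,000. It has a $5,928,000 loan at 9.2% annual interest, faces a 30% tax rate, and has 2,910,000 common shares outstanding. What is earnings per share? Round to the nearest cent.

$0.09

Pre-tax income = $937,000 − $545,376.00 = $391,624.00.
After tax at 30%: net income = $391,624.00 × 0.70 = $274,136.80.
EPS = $274,136.80 ÷ 2,910,000 = $0.09.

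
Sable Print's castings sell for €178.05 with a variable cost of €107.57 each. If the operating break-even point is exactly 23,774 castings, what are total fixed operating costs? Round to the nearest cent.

€1,675,591.52

Contribution margin per unit = €178.05 − €107.57 = €70.48.
Since BE = FC / CM, FC = 23,774 × €70.48 = €1,675,591.52.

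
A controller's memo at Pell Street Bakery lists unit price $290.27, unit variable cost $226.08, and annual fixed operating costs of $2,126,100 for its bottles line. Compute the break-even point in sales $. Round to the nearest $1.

CM per unit = $290.27 − $226.08 = $64.19; CM ratio = $64.19 / $290.27 = 0.2211.
Break-even sales = FC ÷ CM ratio = $2,126,100 × $290.27 / $64.19 = $9,614,318.

$9,614,318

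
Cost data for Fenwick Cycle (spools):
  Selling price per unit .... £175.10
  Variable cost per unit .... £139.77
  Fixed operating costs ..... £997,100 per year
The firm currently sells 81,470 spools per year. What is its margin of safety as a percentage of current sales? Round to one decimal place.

Unit CM = price − variable cost = £175.10 − £139.77 = £35.33. Break-even units = £997,100 ÷ £35.33 = 28,222.47; break-even revenue = 28,222.47 × £175.10 = £4,941,755.17.
Current sales = 81,470 × £175.10 = £14,265,397.00.
Margin of safety = (£14,265,397.00 − £4,941,755.17) ÷ £14,265,397.00 = 65.4%.

65.4%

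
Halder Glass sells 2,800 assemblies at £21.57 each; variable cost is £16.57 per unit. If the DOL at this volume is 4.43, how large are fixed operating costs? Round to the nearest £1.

Contribution at this volume is 2,800 × £5.00 = £14,000.00.
Since DOL = CM ÷ EBIT, EBIT = £14,000.00 ÷ 4.43 = £3,160.27.
Fixed costs = CM − EBIT = £14,000.00 − £3,160.27 = £10,840.

£10,840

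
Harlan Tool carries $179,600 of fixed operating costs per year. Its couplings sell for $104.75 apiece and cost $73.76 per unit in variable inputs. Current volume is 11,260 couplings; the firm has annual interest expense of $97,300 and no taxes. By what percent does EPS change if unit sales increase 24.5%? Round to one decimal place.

Total contribution margin = 11,260 × $30.99 = $348,947.40.
Subtracting fixed costs: EBIT = $348,947.40 − $179,600 = $169,347.40.
After interest of $97,300.00, pre-tax earnings = $72,047.40.
Degree of combined leverage = contribution ÷ (EBIT − I) = $348,947.40 ÷ $72,047.40 = 4.8433.
EPS therefore changes by 4.8433 × (+24.5%) = +118.7%.

+118.7%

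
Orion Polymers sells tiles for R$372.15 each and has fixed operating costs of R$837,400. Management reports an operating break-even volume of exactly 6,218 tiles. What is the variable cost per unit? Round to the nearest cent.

At break-even, FC = Q × (P − VC), so P − VC = R$837,400 ÷ 6,218 = R$134.6735.
Variable cost per unit = R$372.15 − R$134.6735 = R$237.48.

R$237.48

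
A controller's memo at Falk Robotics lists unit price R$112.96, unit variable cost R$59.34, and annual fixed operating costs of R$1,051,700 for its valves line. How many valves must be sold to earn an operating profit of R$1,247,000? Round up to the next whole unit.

Unit CM = price − variable cost = R$112.96 − R$59.34 = R$53.62.
Units = (FC + target) / CM = (R$1,051,700 + R$1,247,000) / R$53.62 = 42,870.20, so 42,871 valves.

42,871 valves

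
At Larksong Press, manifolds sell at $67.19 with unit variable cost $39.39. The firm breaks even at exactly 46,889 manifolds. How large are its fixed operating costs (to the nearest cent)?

Contribution margin per unit = $67.19 − $39.39 = $27.80.
Since BE = FC / CM, FC = 46,889 × $27.80 = $1,303,514.20.

$1,303,514.20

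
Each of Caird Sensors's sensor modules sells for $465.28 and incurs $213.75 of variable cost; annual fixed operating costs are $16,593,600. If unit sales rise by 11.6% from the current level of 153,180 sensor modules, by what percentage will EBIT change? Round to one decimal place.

Contribution at this volume is 153,180 × $251.53 = $38,529,365.40.
EBIT = $38,529,365.40 − $16,593,600 = $21,935,765.40.
Degree of operating leverage = $38,529,365.40 / $21,935,765.40 = 1.7565.
So EBIT moves 1.7565 × (+11.6%) = +20.4%.

+20.4%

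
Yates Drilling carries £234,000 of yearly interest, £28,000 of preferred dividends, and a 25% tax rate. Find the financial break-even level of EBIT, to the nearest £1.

£271,333

Grossing the preferred dividend up to pre-tax terms: £28,000 / (1 − 0.25) = £37,333.33.
EPS = 0 when EBIT covers interest plus the pre-tax preferred burden: £234,000 + £37,333.33 = £271,333.33.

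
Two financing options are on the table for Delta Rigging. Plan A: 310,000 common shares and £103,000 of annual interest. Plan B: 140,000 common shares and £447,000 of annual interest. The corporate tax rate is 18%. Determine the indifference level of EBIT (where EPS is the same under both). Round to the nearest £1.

Set EPS_A = EPS_B: (EBIT − £103,000)(1 − 0.18) ÷ 310,000 = (EBIT − £447,000)(1 − 0.18) ÷ 140,000.
Cancelling (1 − t) and cross-multiplying: 140,000·(EBIT − 103,000) = 310,000·(EBIT − 447,000).
Solving, EBIT = (447,000·310,000 − 103,000·140,000) / (310,000 − 140,000) = 124,150,000,000 / 170,000 = 730,294.12.

£730,294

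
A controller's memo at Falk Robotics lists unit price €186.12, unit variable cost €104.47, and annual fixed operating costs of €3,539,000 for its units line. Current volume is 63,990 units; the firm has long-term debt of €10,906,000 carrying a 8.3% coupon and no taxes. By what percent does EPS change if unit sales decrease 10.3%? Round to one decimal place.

Total contribution margin = 63,990 × €81.65 = €5,224,783.50.
Subtracting fixed costs: EBIT = €5,224,783.50 − €3,539,000 = €1,685,783.50.
Interest = €905,198.00, so EBIT − I = €780,585.50.
DCL = total CM / (EBIT − I) = €5,224,783.50 / €780,585.50 = 6.6934.
EPS therefore changes by 6.6934 × (-10.3%) = -68.9%.

-68.9%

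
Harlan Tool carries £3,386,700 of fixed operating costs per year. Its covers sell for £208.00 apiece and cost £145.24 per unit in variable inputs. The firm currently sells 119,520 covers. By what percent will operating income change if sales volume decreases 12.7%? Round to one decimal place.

-23.2%

Total contribution margin = 119,520 × £62.76 = £7,501,075.20.
Operating income = contribution − fixed costs = £7,501,075.20 − £3,386,700 = £4,114,375.20.
Degree of operating leverage = £7,501,075.20 / £4,114,375.20 = 1.8231.
So EBIT moves 1.8231 × (-12.7%) = -23.2%.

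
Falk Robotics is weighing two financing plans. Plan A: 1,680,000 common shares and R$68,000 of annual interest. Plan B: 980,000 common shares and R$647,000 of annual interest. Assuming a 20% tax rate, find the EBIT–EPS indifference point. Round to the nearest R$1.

R$1,457,600

At indifference, (EBIT − 68,000)(1 − t)/1,680,000 = (EBIT − 647,000)(1 − t)/980,000.
The (1 − t) factor cancels: (EBIT − 68,000) × 980,000 = (EBIT − 647,000) × 1,680,000.
Solving, EBIT = (647,000·1,680,000 − 68,000·980,000) / (1,680,000 − 980,000) = 1,020,320,000,000 / 700,000 = 1,457,600.00.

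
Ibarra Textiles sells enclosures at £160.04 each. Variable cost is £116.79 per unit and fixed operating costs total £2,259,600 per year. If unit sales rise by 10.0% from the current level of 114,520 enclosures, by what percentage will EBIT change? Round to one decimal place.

+18.4%

Total contribution margin = 114,520 × £43.25 = £4,952,990.00.
EBIT = £4,952,990.00 − £2,259,600 = £2,693,390.00.
DOL = contribution ÷ EBIT = £4,952,990.00 ÷ £2,693,390.00 = 1.8389.
So EBIT moves 1.8389 × (+10.0%) = +18.4%.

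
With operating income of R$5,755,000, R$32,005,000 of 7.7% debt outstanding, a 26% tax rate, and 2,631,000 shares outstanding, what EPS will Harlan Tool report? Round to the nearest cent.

R$0.93

Interest = R$2,464,385.00, so EBT = R$5,755,000 − R$2,464,385.00 = R$3,290,615.00.
Net income = R$3,290,615.00 × (1 − 0.26) = R$2,435,055.10.
Per share: R$2,435,055.10 / 2,631,000 shares = R$0.93.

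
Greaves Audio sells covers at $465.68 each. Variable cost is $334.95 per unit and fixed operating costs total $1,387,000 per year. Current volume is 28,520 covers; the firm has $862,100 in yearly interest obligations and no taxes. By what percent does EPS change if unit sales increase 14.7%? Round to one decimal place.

Contribution at this volume is 28,520 × $130.73 = $3,728,419.60.
Operating income = contribution − fixed costs = $3,728,419.60 − $1,387,000 = $2,341,419.60.
Interest = $862,100.00, so EBIT − I = $1,479,319.60.
DCL = total CM / (EBIT − I) = $3,728,419.60 / $1,479,319.60 = 2.5204.
%ΔEPS = DCL × %ΔSales = 2.5204 × +14.7% = +37.0%.

+37.0%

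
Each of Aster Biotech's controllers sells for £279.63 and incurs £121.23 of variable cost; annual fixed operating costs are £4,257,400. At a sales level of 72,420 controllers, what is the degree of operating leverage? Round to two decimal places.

At 72,420 units, contribution = 72,420 × £158.40 = £11,471,328.00.
Subtracting fixed costs: EBIT = £11,471,328.00 − £4,257,400 = £7,213,928.00.
Degree of operating leverage = £11,471,328.00 / £7,213,928.00 = 1.5902.

1.59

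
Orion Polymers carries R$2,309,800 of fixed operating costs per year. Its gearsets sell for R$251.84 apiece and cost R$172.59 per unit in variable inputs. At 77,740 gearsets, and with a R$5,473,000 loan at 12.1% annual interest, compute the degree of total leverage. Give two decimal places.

Contribution at this volume is 77,740 × R$79.25 = R$6,160,895.00.
EBIT = R$6,160,895.00 − R$2,309,800 = R$3,851,095.00. Interest = R$662,233.00.
DOL = R$6,160,895.00 ÷ R$3,851,095.00 = 1.5998; DFL = R$3,851,095.00 ÷ R$3,188,862.00 = 1.2077.
Combined leverage = 1.5998 × 1.2077 = 1.9321.

1.93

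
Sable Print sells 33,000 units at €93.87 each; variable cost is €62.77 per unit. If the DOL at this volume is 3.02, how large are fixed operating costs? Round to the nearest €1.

Contribution at this volume is 33,000 × €31.10 = €1,026,300.00.
Since DOL = CM ÷ EBIT, EBIT = €1,026,300.00 ÷ 3.02 = €339,834.44.
And FC = contribution − EBIT = €1,026,300.00 − €339,834.44 = €686,466.

€686,466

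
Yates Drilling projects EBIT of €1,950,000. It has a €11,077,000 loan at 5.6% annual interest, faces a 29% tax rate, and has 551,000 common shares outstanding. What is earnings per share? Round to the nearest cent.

€1.71

Interest = €620,312.00, so EBT = €1,950,000 − €620,312.00 = €1,329,688.00.
Net income = €1,329,688.00 × (1 − 0.29) = €944,078.48.
EPS = €944,078.48 ÷ 551,000 = €1.71.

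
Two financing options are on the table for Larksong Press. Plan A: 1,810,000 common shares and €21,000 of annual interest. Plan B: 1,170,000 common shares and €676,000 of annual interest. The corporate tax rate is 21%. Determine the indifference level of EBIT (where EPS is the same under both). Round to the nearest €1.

€1,873,422

At indifference, (EBIT − 21,000)(1 − t)/1,810,000 = (EBIT − 676,000)(1 − t)/1,170,000.
The (1 − t) factor cancels: (EBIT − 21,000) × 1,170,000 = (EBIT − 676,000) × 1,810,000.
Solving, EBIT = (676,000·1,810,000 − 21,000·1,170,000) / (1,810,000 − 1,170,000) = 1,198,990,000,000 / 640,000 = 1,873,421.88.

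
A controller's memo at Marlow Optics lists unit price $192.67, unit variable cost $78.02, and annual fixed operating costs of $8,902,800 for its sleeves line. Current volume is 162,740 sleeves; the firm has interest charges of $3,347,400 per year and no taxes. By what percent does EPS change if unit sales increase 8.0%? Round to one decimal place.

Total contribution margin = 162,740 × $114.65 = $18,658,141.00.
EBIT = $18,658,141.00 − $8,902,800 = $9,755,341.00.
After interest of $3,347,400.00, pre-tax earnings = $6,407,941.00.
DCL = total CM / (EBIT − I) = $18,658,141.00 / $6,407,941.00 = 2.9117.
EPS therefore changes by 2.9117 × (+8.0%) = +23.3%.

+23.3%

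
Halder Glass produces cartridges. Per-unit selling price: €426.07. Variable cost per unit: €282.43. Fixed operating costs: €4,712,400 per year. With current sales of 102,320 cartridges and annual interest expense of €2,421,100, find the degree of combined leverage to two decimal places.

Contribution at this volume is 102,320 × €143.64 = €14,697,244.80.
Operating income = contribution − fixed costs = €14,697,244.80 − €4,712,400 = €9,984,844.80. Interest = €2,421,100.00.
DOL = €14,697,244.80 ÷ €9,984,844.80 = 1.4720; DFL = €9,984,844.80 ÷ €7,563,744.80 = 1.3201.
Combined leverage = 1.4720 × 1.3201 = 1.9432.

1.94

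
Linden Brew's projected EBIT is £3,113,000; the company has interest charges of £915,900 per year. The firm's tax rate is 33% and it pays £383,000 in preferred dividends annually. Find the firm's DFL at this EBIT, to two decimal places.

1.92

Interest = £915,900.00.
Preferred dividends grossed up pre-tax: £383,000 / (1 − 0.33) = £571,641.79.
DFL = EBIT ÷ [EBIT − I − D_p/(1−t)] = £3,113,000 ÷ [£3,113,000 − £915,900.00 − £571,641.79] = £3,113,000 ÷ £1,625,458.21 = 1.9152.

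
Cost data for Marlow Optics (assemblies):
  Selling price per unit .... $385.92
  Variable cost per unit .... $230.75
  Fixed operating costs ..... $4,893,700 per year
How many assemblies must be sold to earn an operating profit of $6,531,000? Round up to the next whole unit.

73,627 assemblies

Contribution margin per unit = $385.92 − $230.75 = $155.17.
Units = (FC + target) / CM = ($4,893,700 + $6,531,000) / $155.17 = 73,626.99, so 73,627 assemblies.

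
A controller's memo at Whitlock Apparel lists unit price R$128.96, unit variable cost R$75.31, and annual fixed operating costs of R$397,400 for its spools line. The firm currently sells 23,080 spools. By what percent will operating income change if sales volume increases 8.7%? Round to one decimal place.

At 23,080 units, contribution = 23,080 × R$53.65 = R$1,238,242.00.
Operating income = contribution − fixed costs = R$1,238,242.00 − R$397,400 = R$840,842.00.
Degree of operating leverage = R$1,238,242.00 / R$840,842.00 = 1.4726.
Operating income changes by 1.4726 × +8.7% = +12.8%.

+12.8%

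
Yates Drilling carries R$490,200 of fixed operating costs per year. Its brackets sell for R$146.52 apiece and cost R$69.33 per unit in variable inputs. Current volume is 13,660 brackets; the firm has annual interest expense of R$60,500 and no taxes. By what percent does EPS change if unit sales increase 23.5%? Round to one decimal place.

At 13,660 units, contribution = 13,660 × R$77.19 = R$1,054,415.40.
Subtracting fixed costs: EBIT = R$1,054,415.40 − R$490,200 = R$564,215.40.
After interest of R$60,500.00, pre-tax earnings = R$503,715.40.
Degree of combined leverage = contribution ÷ (EBIT − I) = R$1,054,415.40 ÷ R$503,715.40 = 2.0933.
EPS therefore changes by 2.0933 × (+23.5%) = +49.2%.

+49.2%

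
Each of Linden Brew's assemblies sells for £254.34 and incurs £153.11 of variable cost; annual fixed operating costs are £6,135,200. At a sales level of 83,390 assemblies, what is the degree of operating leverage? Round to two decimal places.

3.66

Contribution at this volume is 83,390 × £101.23 = £8,441,569.70.
Subtracting fixed costs: EBIT = £8,441,569.70 − £6,135,200 = £2,306,369.70.
DOL = contribution ÷ EBIT = £8,441,569.70 ÷ £2,306,369.70 = 3.6601.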